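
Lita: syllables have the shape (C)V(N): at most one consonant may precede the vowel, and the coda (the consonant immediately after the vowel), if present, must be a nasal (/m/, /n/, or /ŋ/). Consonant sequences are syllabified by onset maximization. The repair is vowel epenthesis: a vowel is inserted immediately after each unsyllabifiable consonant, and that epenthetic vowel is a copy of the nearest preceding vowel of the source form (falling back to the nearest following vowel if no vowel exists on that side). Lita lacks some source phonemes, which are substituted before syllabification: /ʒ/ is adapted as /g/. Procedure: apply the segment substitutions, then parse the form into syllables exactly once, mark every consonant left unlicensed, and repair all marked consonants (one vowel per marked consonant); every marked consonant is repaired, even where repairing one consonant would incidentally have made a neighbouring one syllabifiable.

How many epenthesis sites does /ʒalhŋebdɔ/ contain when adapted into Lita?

After substitution the input is /galhŋebdɔ/.
The unsyllabifiable consonants are /l/, /h/, /b/; each receives one epenthetic vowel.

3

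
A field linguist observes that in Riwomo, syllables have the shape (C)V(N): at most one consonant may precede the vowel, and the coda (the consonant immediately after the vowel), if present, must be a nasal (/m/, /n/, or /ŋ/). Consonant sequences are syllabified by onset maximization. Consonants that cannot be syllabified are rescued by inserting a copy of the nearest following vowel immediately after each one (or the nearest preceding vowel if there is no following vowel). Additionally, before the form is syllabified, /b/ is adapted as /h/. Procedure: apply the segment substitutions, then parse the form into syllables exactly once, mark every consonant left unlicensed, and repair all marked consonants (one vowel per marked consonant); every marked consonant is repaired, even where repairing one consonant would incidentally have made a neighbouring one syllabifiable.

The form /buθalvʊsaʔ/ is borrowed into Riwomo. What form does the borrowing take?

Substitution: /b/ → /h/, giving /huθalvʊsaʔ/.
Under (C)V(N), the unsyllabifiable consonants are /l/, /ʔ/ (only a nasal (/m/, /n/, or /ŋ/) is licensed in coda position; onsets are limited to one consonant).
Epenthesis after each stranded consonant: /l/ → /lʊ/, /ʔ/ → /ʔa/.

huθalʊvʊsaʔa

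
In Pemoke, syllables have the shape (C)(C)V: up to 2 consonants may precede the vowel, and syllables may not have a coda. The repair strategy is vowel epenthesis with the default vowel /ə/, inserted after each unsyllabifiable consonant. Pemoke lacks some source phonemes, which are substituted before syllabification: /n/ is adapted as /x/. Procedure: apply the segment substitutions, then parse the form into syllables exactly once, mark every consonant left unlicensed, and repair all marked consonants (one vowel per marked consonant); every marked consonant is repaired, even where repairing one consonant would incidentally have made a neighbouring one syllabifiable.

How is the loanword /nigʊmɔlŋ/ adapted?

xigʊmɔləŋə

Substitution: /n/ → /x/, giving /xigʊmɔlŋ/.
The consonants /l/, /ŋ/ cannot be parsed into a legal (C)(C)V syllable (no codas are permitted; onsets may contain at most 2 consonants).
Each unlicensed consonant becomes the onset of a new syllable: /l/ → /lə/, /ŋ/ → /ŋə/.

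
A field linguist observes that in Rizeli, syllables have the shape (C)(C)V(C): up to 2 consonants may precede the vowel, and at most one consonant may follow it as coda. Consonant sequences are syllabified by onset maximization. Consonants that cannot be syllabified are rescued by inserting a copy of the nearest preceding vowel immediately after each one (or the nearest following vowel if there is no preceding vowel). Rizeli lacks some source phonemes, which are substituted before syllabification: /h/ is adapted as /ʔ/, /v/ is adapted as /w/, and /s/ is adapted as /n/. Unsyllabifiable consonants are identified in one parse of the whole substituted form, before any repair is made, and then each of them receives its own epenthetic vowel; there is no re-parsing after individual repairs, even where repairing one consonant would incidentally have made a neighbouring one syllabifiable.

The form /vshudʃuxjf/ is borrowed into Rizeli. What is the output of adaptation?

wunʔudʃuxjufu

Substitution: /v/ → /w/, /s/ → /n/, /h/ → /ʔ/, giving /wnʔudʃuxjf/.
Under (C)(C)V(C), the unsyllabifiable consonants are /w/, /j/, /f/ (at most one coda consonant is licensed; onsets may contain at most 2 consonants).
Inserting the epenthetic vowel yields /w/ → /wu/, /j/ → /ju/, /f/ → /fu/.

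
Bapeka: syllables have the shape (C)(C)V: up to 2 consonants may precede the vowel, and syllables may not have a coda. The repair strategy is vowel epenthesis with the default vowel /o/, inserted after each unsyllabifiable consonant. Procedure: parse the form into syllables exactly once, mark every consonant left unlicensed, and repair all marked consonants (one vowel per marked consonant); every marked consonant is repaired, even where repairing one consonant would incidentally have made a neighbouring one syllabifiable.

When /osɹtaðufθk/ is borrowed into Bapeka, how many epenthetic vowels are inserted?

The unsyllabifiable consonants are /s/, /f/, /θ/, /k/; each receives one epenthetic vowel.

4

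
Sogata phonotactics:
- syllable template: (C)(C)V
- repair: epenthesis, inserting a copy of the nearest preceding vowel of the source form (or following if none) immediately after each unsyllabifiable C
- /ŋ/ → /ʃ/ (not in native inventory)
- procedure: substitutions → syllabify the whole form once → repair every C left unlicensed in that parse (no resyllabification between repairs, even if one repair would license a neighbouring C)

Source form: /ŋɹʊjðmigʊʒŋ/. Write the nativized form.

Substitution: /ŋ/ → /ʃ/, giving /ʃɹʊjðmigʊʒʃ/.
The consonants /j/, /ʒ/, /ʃ/ cannot be parsed into a legal (C)(C)V syllable (no codas are permitted; onsets may contain at most 2 consonants).
Each unlicensed consonant becomes the onset of a new syllable: /j/ → /jʊ/, /ʒ/ → /ʒʊ/, /ʃ/ → /ʃʊ/.

ʃɹʊjʊðmigʊʒʊʃʊ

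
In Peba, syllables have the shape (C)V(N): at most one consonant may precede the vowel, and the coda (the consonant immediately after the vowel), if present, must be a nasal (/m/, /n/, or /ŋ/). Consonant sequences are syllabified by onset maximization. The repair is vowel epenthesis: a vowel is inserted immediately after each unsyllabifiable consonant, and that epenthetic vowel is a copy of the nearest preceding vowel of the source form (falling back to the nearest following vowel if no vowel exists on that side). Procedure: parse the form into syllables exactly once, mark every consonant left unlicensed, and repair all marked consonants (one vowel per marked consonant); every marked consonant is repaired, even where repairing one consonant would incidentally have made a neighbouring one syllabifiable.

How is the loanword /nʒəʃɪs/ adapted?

Under (C)V(N), the unsyllabifiable consonants are /n/, /s/ (only a nasal (/m/, /n/, or /ŋ/) is licensed in coda position; onsets are limited to one consonant).
Inserting the epenthetic vowel yields /n/ → /nə/, /s/ → /sɪ/.

nəʒəʃɪsɪ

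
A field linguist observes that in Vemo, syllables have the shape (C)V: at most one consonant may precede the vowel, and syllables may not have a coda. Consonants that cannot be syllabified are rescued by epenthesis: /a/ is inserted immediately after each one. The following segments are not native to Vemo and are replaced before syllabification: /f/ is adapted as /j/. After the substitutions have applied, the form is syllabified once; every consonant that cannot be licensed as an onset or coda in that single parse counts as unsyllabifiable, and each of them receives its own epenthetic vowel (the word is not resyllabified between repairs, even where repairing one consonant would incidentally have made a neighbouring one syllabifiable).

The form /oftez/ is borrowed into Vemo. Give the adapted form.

Substitution: /f/ → /j/, giving /ojtez/.
Under (C)V, the unsyllabifiable consonants are /j/, /z/ (no codas are permitted; onsets are limited to one consonant).
Inserting the epenthetic vowel yields /j/ → /ja/, /z/ → /za/.

ojateza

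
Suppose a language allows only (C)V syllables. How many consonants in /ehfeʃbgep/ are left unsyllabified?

Under (C)V, the unsyllabifiable consonants are /h/, /ʃ/, /b/, /p/ (no codas are permitted; onsets are limited to one consonant).

4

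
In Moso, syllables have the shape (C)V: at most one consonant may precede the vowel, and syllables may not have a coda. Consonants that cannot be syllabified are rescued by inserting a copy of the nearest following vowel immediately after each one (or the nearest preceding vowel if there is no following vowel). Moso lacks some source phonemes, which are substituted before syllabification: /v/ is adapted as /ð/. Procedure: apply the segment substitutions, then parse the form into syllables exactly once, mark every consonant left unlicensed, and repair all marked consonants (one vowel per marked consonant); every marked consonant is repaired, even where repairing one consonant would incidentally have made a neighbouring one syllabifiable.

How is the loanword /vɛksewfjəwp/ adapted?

ðɛkesewəfəjəwəpə

Substitution: /v/ → /ð/, giving /ðɛksewfjəwp/.
The consonants /k/, /w/, /f/, /w/, /p/ cannot be parsed into a legal (C)V syllable (no codas are permitted; onsets are limited to one consonant).
Epenthesis after each stranded consonant: /k/ → /ke/, /w/ → /wə/, /f/ → /fə/, /w/ → /wə/, /p/ → /pə/.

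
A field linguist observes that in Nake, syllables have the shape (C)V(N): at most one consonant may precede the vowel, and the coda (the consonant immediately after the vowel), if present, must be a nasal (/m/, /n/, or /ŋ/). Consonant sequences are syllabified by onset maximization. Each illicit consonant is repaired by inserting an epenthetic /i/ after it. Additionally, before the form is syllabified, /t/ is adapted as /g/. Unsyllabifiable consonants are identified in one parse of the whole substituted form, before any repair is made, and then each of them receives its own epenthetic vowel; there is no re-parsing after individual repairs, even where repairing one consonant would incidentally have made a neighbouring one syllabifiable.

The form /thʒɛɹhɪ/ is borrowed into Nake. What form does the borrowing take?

gihiʒɛɹihɪ

Substitution: /t/ → /g/, giving /ghʒɛɹhɪ/.
Under (C)V(N), the unsyllabifiable consonants are /g/, /h/, /ɹ/ (only a nasal (/m/, /n/, or /ŋ/) is licensed in coda position; onsets are limited to one consonant).
Epenthesis after each stranded consonant: /g/ → /gi/, /h/ → /hi/, /ɹ/ → /ɹi/.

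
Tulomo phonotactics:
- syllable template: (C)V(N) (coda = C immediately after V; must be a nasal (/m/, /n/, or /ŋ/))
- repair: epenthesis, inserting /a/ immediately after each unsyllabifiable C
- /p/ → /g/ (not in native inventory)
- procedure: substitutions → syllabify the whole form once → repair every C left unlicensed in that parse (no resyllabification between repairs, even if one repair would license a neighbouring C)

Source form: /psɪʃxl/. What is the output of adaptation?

gasɪʃaxala

Substitution: /p/ → /g/, giving /gsɪʃxl/.
Under (C)V(N), the unsyllabifiable consonants are /g/, /ʃ/, /x/, /l/ (only a nasal (/m/, /n/, or /ŋ/) is licensed in coda position; onsets are limited to one consonant).
Epenthesis after each stranded consonant: /g/ → /ga/, /ʃ/ → /ʃa/, /x/ → /xa/, /l/ → /la/.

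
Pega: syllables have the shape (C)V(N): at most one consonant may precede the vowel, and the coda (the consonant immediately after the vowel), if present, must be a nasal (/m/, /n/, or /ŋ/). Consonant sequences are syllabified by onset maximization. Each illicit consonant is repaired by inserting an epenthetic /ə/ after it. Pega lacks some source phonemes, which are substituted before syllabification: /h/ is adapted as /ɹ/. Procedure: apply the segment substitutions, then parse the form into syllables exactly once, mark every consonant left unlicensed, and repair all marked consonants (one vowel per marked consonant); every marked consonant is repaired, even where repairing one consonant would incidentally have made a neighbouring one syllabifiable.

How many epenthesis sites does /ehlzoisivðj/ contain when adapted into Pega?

After substitution the input is /eɹlzoisivðj/.
The unsyllabifiable consonants are /ɹ/, /l/, /v/, /ð/, /j/; each receives one epenthetic vowel.

5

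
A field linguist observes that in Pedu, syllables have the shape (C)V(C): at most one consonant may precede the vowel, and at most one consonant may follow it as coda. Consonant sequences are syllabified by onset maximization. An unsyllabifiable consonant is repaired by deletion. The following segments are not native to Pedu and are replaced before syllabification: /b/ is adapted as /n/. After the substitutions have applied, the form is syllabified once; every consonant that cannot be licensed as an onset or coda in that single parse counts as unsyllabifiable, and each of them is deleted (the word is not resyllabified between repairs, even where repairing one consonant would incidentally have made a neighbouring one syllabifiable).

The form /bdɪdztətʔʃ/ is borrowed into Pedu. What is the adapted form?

dɪdtət

Substitution: /b/ → /n/, giving /ndɪdztətʔʃ/.
Syllabifying with onset maximization leaves /n/, /z/, /ʔ/, /ʃ/ stranded (at most one coda consonant is licensed; onsets are limited to one consonant).
Each unlicensed consonant is deleted: /n/, /z/, /ʔ/, /ʃ/.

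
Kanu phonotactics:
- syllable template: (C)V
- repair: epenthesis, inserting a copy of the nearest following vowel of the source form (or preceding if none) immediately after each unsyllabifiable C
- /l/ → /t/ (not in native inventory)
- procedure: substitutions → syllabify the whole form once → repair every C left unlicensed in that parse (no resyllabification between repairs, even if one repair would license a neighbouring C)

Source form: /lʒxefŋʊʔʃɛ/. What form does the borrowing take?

Substitution: /l/ → /t/, giving /tʒxefŋʊʔʃɛ/.
Under (C)V, the unsyllabifiable consonants are /t/, /ʒ/, /f/, /ʔ/ (no codas are permitted; onsets are limited to one consonant).
Epenthesis after each stranded consonant: /t/ → /te/, /ʒ/ → /ʒe/, /f/ → /fʊ/, /ʔ/ → /ʔɛ/.

teʒexefʊŋʊʔɛʃɛ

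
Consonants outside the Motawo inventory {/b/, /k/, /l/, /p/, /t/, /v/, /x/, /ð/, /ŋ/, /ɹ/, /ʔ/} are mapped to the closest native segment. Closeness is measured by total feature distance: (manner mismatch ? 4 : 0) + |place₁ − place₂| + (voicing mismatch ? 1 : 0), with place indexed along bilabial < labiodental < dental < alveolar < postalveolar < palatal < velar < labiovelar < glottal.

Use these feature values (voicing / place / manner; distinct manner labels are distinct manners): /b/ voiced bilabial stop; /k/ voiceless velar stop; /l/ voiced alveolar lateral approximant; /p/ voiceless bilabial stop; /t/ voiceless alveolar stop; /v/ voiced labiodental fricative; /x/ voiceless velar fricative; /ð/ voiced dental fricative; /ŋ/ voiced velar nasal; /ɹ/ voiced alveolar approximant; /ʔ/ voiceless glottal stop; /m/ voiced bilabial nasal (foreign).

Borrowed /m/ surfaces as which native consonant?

b

/b/ is closest: manner differs (nasal→stop, +4), place distance 0 (bilabial→bilabial), same voicing; total 4. Next closest is /p/ at distance 5.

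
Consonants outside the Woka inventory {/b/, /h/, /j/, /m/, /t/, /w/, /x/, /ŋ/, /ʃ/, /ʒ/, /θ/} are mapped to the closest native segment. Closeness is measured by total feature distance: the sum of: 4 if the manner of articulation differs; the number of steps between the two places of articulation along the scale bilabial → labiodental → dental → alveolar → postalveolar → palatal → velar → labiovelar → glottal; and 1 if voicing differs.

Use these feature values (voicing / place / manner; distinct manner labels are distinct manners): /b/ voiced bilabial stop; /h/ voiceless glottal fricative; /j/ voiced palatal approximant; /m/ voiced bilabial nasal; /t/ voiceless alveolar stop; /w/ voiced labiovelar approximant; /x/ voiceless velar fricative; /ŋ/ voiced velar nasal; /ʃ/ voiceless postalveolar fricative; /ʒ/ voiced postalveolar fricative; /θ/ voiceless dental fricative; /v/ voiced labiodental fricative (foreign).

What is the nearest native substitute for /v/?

/θ/ is closest: same manner (fricative), place distance 1 (labiodental→dental), voicing differs (+1); total 2. Next closest is /ʒ/ at distance 3.

θ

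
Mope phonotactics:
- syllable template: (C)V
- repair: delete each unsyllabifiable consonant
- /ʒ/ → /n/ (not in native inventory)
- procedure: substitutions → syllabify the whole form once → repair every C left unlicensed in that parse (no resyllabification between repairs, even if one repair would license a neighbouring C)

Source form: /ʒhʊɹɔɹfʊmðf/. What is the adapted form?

Substitution: /ʒ/ → /n/, giving /nhʊɹɔɹfʊmðf/.
Under (C)V, the unsyllabifiable consonants are /n/, /ɹ/, /m/, /ð/, /f/ (no codas are permitted; onsets are limited to one consonant).
Deleting the stranded consonants removes /n/, /ɹ/, /m/, /ð/, /f/.

hʊɹɔfʊ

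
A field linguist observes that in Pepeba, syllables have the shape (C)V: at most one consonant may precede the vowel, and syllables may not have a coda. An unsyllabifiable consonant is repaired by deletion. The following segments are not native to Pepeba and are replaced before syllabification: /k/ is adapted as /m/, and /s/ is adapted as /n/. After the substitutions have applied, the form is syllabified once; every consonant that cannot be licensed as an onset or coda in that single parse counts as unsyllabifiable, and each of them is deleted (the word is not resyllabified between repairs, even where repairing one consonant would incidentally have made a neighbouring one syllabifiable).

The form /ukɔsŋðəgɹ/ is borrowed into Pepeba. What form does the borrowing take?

Substitution: /k/ → /m/, /s/ → /n/, giving /umɔnŋðəgɹ/.
Under (C)V, the unsyllabifiable consonants are /n/, /ŋ/, /g/, /ɹ/ (no codas are permitted; onsets are limited to one consonant).
Deleting the stranded consonants removes /n/, /ŋ/, /g/, /ɹ/.

umɔðə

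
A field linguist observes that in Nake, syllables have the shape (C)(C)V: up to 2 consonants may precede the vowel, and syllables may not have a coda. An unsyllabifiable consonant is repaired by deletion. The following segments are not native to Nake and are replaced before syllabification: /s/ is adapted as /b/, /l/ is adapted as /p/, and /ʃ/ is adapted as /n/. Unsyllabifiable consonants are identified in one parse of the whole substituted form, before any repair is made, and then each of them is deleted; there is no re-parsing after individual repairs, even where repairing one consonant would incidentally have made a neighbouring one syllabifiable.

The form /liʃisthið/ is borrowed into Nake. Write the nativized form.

Substitution: /l/ → /p/, /ʃ/ → /n/, /s/ → /b/, giving /pinibthið/.
Syllabifying with onset maximization leaves /b/, /ð/ stranded (no codas are permitted; onsets may contain at most 2 consonants).
Deleting the stranded consonants removes /b/, /ð/.

pinithi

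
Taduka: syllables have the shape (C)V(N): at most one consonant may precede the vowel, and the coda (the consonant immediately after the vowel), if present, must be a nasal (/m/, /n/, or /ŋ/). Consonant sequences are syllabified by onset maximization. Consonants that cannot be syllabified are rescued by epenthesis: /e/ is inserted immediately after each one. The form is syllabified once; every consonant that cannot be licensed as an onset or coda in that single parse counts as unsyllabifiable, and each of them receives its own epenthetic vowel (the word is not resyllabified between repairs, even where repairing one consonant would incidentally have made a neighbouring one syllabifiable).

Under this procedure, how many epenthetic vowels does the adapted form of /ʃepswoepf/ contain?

4

The unsyllabifiable consonants are /p/, /s/, /p/, /f/; each receives one epenthetic vowel.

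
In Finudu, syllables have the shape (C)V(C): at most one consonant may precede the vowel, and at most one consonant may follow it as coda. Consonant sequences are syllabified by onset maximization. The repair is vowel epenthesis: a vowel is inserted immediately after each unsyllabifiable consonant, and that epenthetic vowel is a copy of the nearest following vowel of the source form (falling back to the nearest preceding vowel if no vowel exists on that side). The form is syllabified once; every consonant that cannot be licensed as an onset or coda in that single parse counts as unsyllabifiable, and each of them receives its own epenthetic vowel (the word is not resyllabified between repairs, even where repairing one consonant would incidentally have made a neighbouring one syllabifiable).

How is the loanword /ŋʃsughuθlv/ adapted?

ŋuʃusughuθluvu

Syllabifying with onset maximization leaves /ŋ/, /ʃ/, /l/, /v/ stranded (at most one coda consonant is licensed; onsets are limited to one consonant).
Inserting the epenthetic vowel yields /ŋ/ → /ŋu/, /ʃ/ → /ʃu/, /l/ → /lu/, /v/ → /vu/.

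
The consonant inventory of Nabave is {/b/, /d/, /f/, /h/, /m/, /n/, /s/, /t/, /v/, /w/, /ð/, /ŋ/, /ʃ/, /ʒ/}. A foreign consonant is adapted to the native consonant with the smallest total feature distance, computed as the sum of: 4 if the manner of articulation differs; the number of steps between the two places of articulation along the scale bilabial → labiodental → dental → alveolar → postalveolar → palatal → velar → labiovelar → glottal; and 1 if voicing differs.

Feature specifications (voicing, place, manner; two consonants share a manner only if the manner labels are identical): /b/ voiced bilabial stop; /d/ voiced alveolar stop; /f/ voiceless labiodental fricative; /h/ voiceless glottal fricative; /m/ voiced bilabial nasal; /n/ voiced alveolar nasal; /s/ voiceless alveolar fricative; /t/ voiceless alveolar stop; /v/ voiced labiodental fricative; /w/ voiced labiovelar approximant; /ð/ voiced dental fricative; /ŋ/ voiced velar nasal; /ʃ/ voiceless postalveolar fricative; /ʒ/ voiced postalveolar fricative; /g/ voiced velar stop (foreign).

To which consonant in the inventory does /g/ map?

/d/ is closest: same manner (stop), place distance 3 (velar→alveolar), same voicing; total 3. Next closest is /t/ at distance 4.

d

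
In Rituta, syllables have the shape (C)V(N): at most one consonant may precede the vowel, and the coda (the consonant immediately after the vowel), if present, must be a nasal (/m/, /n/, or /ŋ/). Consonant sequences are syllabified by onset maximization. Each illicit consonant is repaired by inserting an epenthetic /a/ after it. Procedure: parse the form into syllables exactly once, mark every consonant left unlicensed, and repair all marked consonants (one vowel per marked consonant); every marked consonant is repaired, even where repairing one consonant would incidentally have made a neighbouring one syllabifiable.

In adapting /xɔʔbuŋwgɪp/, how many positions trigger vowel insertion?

3

The unsyllabifiable consonants are /ʔ/, /w/, /p/; each receives one epenthetic vowel.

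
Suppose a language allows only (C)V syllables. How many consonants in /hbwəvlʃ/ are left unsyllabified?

5

Syllabifying with onset maximization leaves /h/, /b/, /v/, /l/, /ʃ/ stranded (no codas are permitted; onsets are limited to one consonant).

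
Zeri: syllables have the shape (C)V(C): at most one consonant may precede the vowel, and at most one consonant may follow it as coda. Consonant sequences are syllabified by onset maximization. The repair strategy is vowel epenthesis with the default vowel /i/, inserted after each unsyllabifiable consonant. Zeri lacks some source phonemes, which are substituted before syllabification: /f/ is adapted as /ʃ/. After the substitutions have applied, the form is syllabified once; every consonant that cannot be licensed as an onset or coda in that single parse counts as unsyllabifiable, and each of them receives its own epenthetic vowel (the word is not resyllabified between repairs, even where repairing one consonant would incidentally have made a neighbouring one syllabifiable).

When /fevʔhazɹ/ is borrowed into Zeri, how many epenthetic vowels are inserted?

After substitution the input is /ʃevʔhazɹ/.
The unsyllabifiable consonants are /ʔ/, /ɹ/; each receives one epenthetic vowel.

2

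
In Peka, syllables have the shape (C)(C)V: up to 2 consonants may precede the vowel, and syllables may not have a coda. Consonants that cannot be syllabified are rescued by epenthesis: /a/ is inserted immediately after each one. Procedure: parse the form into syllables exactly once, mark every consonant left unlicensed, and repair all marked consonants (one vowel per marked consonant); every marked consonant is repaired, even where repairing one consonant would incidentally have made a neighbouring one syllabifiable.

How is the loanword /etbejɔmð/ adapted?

etbejɔmaða

Under (C)(C)V, the unsyllabifiable consonants are /m/, /ð/ (no codas are permitted; onsets may contain at most 2 consonants).
Epenthesis after each stranded consonant: /m/ → /ma/, /ð/ → /ða/.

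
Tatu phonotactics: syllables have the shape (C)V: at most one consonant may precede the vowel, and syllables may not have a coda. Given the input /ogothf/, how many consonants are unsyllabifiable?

The consonants /t/, /h/, /f/ cannot be parsed into a legal (C)V syllable (no codas are permitted; onsets are limited to one consonant).

3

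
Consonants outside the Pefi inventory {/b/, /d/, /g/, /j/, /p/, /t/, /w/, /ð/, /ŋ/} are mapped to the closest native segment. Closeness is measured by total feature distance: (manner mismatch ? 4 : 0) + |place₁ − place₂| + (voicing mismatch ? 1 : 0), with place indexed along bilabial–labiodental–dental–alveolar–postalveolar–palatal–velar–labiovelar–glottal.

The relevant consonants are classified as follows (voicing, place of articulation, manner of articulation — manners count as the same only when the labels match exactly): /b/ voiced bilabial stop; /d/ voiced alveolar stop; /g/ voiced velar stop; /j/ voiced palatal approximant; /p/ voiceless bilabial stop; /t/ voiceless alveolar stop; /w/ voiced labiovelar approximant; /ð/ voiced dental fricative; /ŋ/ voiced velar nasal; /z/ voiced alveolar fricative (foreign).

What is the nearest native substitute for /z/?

ð

/ð/ is closest: same manner (fricative), place distance 1 (alveolar→dental), same voicing; total 1. Next closest is /d/ at distance 4.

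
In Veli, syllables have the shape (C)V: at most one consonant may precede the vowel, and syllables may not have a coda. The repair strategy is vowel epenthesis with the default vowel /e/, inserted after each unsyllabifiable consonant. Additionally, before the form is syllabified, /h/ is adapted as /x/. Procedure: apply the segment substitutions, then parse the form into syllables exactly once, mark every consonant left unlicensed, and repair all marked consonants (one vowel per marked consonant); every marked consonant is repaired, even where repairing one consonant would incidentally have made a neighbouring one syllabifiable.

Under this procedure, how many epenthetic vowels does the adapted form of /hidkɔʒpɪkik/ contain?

After substitution the input is /xidkɔʒpɪkik/.
The unsyllabifiable consonants are /d/, /ʒ/, /k/; each receives one epenthetic vowel.

3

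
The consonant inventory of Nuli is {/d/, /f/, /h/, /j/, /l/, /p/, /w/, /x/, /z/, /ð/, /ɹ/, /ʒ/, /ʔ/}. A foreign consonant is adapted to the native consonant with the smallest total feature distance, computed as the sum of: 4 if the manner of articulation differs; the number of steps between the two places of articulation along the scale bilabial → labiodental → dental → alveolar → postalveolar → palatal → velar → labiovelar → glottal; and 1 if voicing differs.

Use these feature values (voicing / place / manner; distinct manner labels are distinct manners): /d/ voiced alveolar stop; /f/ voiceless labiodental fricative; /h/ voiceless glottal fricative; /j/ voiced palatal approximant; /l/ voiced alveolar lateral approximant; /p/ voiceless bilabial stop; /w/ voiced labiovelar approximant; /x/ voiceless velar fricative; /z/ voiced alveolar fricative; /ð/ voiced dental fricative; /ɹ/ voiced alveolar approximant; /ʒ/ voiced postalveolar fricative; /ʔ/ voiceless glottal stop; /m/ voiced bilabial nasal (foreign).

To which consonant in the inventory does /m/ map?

p

/p/ is closest: manner differs (nasal→stop, +4), place distance 0 (bilabial→bilabial), voicing differs (+1); total 5. Next closest is /f/ at distance 6.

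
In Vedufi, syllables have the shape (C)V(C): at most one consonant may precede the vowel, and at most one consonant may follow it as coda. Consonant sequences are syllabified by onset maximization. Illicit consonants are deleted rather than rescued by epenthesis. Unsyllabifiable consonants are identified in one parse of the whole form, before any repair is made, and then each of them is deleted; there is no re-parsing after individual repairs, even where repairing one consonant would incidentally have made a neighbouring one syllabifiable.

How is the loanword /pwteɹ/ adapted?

Under (C)V(C), the unsyllabifiable consonants are /p/, /w/ (at most one coda consonant is licensed; onsets are limited to one consonant).
Deleting the stranded consonants removes /p/, /w/.

teɹ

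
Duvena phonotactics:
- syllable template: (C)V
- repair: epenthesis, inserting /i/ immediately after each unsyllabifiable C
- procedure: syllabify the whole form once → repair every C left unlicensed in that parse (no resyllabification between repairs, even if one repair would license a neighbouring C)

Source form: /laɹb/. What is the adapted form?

laɹibi

The consonants /ɹ/, /b/ cannot be parsed into a legal (C)V syllable (no codas are permitted; onsets are limited to one consonant).
Inserting the epenthetic vowel yields /ɹ/ → /ɹi/, /b/ → /bi/.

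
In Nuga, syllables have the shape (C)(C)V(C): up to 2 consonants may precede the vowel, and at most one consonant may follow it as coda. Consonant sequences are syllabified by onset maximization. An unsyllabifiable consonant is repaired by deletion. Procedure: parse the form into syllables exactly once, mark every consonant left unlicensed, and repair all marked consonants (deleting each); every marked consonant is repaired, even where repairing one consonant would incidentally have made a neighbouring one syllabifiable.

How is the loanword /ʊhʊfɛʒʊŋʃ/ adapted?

The consonants /ʃ/ cannot be parsed into a legal (C)(C)V(C) syllable (at most one coda consonant is licensed; onsets may contain at most 2 consonants).
Deletion applies to /ʃ/.

ʊhʊfɛʒʊŋ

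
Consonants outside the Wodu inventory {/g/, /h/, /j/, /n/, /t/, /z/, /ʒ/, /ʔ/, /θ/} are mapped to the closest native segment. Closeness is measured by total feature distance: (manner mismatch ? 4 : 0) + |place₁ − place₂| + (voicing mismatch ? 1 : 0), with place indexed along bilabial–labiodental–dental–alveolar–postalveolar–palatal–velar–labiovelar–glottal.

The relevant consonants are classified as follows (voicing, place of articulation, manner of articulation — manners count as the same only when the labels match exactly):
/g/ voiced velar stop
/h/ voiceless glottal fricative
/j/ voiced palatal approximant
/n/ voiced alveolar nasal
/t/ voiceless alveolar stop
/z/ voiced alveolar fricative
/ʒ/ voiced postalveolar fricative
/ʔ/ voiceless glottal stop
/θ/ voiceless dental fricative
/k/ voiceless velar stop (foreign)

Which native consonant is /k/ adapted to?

/g/ is closest: same manner (stop), place distance 0 (velar→velar), voicing differs (+1); total 1. Next closest is /ʔ/ at distance 2.

g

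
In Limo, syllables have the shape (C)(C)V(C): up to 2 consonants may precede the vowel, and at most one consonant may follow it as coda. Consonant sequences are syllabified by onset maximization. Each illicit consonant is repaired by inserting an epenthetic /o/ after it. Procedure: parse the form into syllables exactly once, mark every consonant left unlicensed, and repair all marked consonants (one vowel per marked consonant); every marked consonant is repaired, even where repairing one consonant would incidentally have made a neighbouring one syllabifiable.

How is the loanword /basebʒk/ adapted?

Syllabifying with onset maximization leaves /ʒ/, /k/ stranded (at most one coda consonant is licensed; onsets may contain at most 2 consonants).
Inserting the epenthetic vowel yields /ʒ/ → /ʒo/, /k/ → /ko/.

basebʒoko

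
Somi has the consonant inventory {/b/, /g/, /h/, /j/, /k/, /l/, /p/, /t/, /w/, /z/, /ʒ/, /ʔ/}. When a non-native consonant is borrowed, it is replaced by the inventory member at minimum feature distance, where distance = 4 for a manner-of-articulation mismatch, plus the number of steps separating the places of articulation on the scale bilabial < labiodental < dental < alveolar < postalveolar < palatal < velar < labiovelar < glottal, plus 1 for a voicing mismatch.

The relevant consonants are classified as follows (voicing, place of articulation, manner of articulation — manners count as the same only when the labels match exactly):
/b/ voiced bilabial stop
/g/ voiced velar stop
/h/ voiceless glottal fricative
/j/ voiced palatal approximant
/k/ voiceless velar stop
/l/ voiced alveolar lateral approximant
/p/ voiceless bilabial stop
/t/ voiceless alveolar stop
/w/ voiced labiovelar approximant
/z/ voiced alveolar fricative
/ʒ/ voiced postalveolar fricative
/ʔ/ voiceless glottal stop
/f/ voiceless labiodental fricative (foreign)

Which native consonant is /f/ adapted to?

z

/z/ is closest: same manner (fricative), place distance 2 (labiodental→alveolar), voicing differs (+1); total 3. Next closest is /ʒ/ at distance 4.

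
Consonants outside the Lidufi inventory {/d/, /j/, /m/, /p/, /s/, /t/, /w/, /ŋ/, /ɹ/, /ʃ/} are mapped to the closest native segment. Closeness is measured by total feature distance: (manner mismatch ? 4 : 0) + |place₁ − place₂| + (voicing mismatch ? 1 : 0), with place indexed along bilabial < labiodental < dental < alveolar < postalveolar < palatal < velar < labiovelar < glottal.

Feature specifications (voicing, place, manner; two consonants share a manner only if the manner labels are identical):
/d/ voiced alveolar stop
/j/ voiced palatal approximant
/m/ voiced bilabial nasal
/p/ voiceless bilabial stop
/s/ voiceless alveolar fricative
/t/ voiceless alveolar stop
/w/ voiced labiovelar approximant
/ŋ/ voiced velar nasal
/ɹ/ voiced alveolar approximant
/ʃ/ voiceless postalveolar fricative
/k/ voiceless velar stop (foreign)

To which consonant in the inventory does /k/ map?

t

/t/ is closest: same manner (stop), place distance 3 (velar→alveolar), same voicing; total 3. Next closest is /d/ at distance 4.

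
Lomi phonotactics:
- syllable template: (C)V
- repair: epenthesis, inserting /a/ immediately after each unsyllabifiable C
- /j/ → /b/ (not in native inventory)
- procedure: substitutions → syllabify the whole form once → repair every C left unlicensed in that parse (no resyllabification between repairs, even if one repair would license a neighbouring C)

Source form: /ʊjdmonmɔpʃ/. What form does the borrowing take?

ʊbadamonamɔpaʃa

Substitution: /j/ → /b/, giving /ʊbdmonmɔpʃ/.
Under (C)V, the unsyllabifiable consonants are /b/, /d/, /n/, /p/, /ʃ/ (no codas are permitted; onsets are limited to one consonant).
Epenthesis after each stranded consonant: /b/ → /ba/, /d/ → /da/, /n/ → /na/, /p/ → /pa/, /ʃ/ → /ʃa/.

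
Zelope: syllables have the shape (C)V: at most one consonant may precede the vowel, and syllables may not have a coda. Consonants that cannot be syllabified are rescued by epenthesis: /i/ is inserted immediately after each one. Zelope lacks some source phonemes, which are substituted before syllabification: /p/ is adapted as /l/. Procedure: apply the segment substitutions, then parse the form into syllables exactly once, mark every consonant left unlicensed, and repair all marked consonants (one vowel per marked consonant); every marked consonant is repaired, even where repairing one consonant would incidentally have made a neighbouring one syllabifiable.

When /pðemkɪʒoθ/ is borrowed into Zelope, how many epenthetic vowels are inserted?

After substitution the input is /lðemkɪʒoθ/.
The unsyllabifiable consonants are /l/, /m/, /θ/; each receives one epenthetic vowel.

3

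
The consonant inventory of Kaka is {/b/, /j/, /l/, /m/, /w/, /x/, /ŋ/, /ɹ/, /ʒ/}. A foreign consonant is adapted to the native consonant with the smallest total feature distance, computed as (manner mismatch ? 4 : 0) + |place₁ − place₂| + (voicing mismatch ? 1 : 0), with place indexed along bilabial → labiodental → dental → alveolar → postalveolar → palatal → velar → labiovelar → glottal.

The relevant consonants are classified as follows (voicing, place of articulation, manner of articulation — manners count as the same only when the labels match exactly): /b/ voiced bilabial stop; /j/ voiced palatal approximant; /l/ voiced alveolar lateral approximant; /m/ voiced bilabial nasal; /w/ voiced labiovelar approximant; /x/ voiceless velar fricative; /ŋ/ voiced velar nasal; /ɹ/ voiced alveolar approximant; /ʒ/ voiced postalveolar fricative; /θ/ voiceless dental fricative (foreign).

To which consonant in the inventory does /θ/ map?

ʒ

/ʒ/ is closest: same manner (fricative), place distance 2 (dental→postalveolar), voicing differs (+1); total 3. Next closest is /x/ at distance 4.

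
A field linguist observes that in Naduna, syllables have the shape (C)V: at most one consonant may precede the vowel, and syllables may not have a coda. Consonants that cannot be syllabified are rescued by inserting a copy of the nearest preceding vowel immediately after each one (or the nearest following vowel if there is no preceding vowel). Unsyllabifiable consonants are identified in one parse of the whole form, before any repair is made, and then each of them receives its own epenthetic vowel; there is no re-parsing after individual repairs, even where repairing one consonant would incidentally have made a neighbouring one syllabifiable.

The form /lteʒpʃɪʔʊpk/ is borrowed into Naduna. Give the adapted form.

Syllabifying with onset maximization leaves /l/, /ʒ/, /p/, /p/, /k/ stranded (no codas are permitted; onsets are limited to one consonant).
Each unlicensed consonant becomes the onset of a new syllable: /l/ → /le/, /ʒ/ → /ʒe/, /p/ → /pe/, /p/ → /pʊ/, /k/ → /kʊ/.

leteʒepeʃɪʔʊpʊkʊ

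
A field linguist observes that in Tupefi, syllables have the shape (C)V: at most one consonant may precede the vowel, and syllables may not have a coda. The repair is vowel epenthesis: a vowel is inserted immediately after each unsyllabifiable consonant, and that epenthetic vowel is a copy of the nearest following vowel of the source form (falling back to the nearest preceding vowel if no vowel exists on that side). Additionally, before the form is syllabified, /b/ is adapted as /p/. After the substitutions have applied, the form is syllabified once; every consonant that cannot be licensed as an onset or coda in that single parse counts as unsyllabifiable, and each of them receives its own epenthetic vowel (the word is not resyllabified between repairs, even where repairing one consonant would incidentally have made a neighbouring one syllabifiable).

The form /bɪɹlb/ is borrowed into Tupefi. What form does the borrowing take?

pɪɹɪlɪpɪ

Substitution: /b/ → /p/, giving /pɪɹlp/.
The consonants /ɹ/, /l/, /p/ cannot be parsed into a legal (C)V syllable (no codas are permitted; onsets are limited to one consonant).
Inserting the epenthetic vowel yields /ɹ/ → /ɹɪ/, /l/ → /lɪ/, /p/ → /pɪ/.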